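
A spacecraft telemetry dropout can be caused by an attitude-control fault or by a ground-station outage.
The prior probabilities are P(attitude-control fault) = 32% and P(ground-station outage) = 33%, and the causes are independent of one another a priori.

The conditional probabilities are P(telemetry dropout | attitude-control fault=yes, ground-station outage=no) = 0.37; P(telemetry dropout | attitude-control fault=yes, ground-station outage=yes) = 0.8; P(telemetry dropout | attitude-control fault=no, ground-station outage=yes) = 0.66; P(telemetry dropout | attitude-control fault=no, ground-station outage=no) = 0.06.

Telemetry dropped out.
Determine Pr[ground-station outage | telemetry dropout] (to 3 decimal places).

For the numerator, keep only ground-station outage=true terms: 0.148104 + 0.084480 = 0.232584
The normalizing constant is 0.06×0.68×0.67 + 0.66×0.68×0.33 + 0.37×0.32×0.67 + 0.8×0.32×0.33 = 0.339248
Posterior = 0.232584 / 0.339248 ≈ 0.686

Pr[ground-station outage | telemetry dropout] ≈ 0.686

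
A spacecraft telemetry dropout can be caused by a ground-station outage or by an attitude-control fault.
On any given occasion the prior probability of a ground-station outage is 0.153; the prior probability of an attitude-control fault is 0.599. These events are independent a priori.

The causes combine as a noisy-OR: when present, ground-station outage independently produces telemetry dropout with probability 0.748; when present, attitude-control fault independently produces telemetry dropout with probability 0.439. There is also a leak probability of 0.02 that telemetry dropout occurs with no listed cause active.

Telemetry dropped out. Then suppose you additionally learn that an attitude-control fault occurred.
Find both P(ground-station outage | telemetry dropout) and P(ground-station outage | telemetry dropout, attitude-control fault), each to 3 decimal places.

Under noisy-OR, P(telemetry dropout | causes) = 1 − (1−0.02)·∏(1−qᵢ) over the active causes.
By total probability over the 4 (ground-station outage, attitude-control fault) configurations:
  P(telemetry dropout) = 0.02*0.847*0.401 + 0.45022*0.847*0.599 + 0.75304*0.153*0.401 + 0.861455*0.153*0.599
        = 0.006793 + 0.228420 + 0.046201 + 0.078950 = 0.360364
Configurations with ground-station outage contribute 0.125151, so
  P(ground-station outage | telemetry dropout) = 0.125151 / 0.360364 ≈ 0.347

Now also conditioning on attitude-control fault=true:
By total probability over both values of ground-station outage:
  P(telemetry dropout | attitude-control fault) = 0.45022×0.847 + 0.861455×0.153
        = 0.381336 + 0.131803 = 0.513139
The terms with ground-station outage present sum to 0.131803, so
  P(ground-station outage | telemetry dropout, attitude-control fault) = 0.131803 / 0.513139 ≈ 0.257
The drop from 0.347 to 0.257 is the explaining-away (discounting) effect.

P(ground-station outage | telemetry dropout) ≈ 0.347; P(ground-station outage | telemetry dropout, attitude-control fault) ≈ 0.257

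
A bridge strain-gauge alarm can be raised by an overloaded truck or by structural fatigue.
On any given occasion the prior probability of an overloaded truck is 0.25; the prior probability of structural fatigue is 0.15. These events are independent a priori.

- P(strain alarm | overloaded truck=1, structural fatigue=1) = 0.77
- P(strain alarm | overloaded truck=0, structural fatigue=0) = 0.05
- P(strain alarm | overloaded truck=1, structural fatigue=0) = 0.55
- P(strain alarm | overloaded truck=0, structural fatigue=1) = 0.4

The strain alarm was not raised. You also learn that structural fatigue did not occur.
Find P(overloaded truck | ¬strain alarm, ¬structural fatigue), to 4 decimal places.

Numerator (weight on configurations with overloaded truck): 0.45*0.25 = 0.112500
Denominator P(¬strain alarm | ¬structural fatigue): 0.95*0.75 + 0.45*0.25 = 0.825000
P(overloaded truck | ¬strain alarm, ¬structural fatigue) = 0.112500/0.825000 ≈ 0.1364

P(overloaded truck | ¬strain alarm, ¬structural fatigue) ≈ 0.1364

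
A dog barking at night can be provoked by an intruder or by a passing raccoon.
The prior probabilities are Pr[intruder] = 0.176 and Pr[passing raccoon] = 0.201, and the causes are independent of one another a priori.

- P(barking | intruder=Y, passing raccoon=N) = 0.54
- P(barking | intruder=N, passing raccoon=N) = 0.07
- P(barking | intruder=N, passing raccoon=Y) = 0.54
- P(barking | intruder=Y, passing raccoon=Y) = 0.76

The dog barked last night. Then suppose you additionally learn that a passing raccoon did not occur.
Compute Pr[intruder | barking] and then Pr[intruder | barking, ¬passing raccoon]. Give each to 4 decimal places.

P(barking) = 0.07·0.824·0.799 + 0.54·0.824·0.201 + 0.54·0.176·0.799 + 0.76·0.176·0.201 = 0.046086 + 0.089437 + 0.075937 + 0.026886 = 0.238346
The intruder-present share is 0.075937 + 0.026886 = 0.102823.
So P(intruder | barking) = 0.102823/0.238346 ≈ 0.4314.

With the extra evidence:
P(barking | ¬passing raccoon) = 0.07×0.824 + 0.54×0.176 = 0.057680 + 0.095040 = 0.152720
Restricting to configurations with intruder present: 0.54×0.176 = 0.095040.
So P(intruder | barking, ¬passing raccoon) = 0.095040/0.152720 ≈ 0.6223.
With passing raccoon excluded, intruder must carry more of the explanatory weight for the barking.

Pr[intruder | barking] ≈ 0.4314; Pr[intruder | barking, ¬passing raccoon] ≈ 0.6223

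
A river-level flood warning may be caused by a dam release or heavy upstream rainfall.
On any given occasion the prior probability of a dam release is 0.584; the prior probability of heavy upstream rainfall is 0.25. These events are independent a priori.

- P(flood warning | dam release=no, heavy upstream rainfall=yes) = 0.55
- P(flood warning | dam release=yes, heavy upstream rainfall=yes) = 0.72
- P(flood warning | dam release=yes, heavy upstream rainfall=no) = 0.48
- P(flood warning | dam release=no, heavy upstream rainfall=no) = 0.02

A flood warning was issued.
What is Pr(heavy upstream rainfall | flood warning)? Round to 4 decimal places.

Pr(heavy upstream rainfall | flood warning) ≈ 0.4285

Weight on heavy upstream rainfall=true, given the evidence: 0.057200 + 0.105120 = 0.162320
Denominator P(flood warning): 0.02×0.416×0.75 + 0.55×0.416×0.25 + 0.48×0.584×0.75 + 0.72×0.584×0.25 = 0.378800
P(heavy upstream rainfall | flood warning) = 0.162320/0.378800 ≈ 0.4285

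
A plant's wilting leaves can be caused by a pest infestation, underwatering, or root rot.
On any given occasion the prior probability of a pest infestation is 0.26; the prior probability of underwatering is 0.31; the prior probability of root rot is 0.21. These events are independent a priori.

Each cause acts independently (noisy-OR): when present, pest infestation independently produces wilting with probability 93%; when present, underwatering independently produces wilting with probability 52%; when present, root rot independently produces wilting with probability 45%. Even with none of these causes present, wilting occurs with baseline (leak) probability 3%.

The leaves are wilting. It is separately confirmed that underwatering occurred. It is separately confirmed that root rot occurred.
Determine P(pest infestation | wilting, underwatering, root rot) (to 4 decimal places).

Under noisy-OR, P(wilting | causes) = 1 − (1−0.03)·∏(1−qᵢ) over the active causes.
Numerator (weight on configurations with pest infestation): 0.982074×0.26 = 0.255339
Normalizer over all consistent configurations: 0.74392×0.74 + 0.982074×0.26 = 0.805840
Posterior = 0.255339 / 0.805840 ≈ 0.3169

P(pest infestation | wilting, underwatering, root rot) ≈ 0.3169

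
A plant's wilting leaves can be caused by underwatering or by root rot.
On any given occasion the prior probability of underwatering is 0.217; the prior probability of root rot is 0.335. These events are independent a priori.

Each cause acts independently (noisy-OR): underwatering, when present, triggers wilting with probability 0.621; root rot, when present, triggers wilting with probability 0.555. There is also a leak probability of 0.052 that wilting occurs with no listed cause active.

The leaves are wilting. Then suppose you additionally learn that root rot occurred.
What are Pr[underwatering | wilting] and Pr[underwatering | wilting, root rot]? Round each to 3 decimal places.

Pr[underwatering | wilting] ≈ 0.462; Pr[underwatering | wilting, root rot] ≈ 0.287

Under noisy-OR, P(wilting | causes) = 1 − (1−0.052)·∏(1−qᵢ) over the active causes.
P(wilting) = 0.052·0.783·0.665 + 0.57814·0.783·0.335 + 0.640708·0.217·0.665 + 0.840115·0.217·0.335 = 0.027076 + 0.151649 + 0.092457 + 0.061072 = 0.332254
Restricting to configurations with underwatering present: 0.092457 + 0.061072 = 0.153529.
Hence the posterior is 0.153529/0.332254 ≈ 0.462.

Now also conditioning on root rot=true:
P(wilting | root rot) = 0.57814×0.783 + 0.840115×0.217 = 0.452684 + 0.182305 = 0.634989
The underwatering-present share is 0.840115×0.217 = 0.182305.
Hence the posterior is 0.182305/0.634989 ≈ 0.287.
The drop from 0.462 to 0.287 is the explaining-away (discounting) effect.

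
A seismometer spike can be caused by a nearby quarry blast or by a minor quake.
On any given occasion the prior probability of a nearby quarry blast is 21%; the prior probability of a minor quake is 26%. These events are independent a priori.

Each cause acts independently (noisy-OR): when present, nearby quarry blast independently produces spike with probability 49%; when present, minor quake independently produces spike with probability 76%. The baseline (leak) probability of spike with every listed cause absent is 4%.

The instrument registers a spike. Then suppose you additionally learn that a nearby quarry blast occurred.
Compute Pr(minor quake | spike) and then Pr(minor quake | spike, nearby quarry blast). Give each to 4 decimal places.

Pr(minor quake | spike) ≈ 0.6676; Pr(minor quake | spike, nearby quarry blast) ≈ 0.3779

Under noisy-OR, P(spike | causes) = 1 − (1−0.04)·∏(1−qᵢ) over the active causes.
Weight on minor quake=true, given the evidence: 0.158076 + 0.048184 = 0.206260
Denominator P(spike): 0.04*0.79*0.74 + 0.7696*0.79*0.26 + 0.5104*0.21*0.74 + 0.882496*0.21*0.26 = 0.308960
P(minor quake | spike) = 0.206260/0.308960 ≈ 0.6676

Now also conditioning on nearby quarry blast=true:
Sum P(spike|·) weighted by the priors over both values of minor quake:
  P(spike | nearby quarry blast) = 0.5104·0.74 + 0.882496·0.26
        = 0.377696 + 0.229449 = 0.607145
Keeping only the minor quake-present terms gives 0.229449, so
  P(minor quake | spike, nearby quarry blast) = 0.229449 / 0.607145 ≈ 0.3779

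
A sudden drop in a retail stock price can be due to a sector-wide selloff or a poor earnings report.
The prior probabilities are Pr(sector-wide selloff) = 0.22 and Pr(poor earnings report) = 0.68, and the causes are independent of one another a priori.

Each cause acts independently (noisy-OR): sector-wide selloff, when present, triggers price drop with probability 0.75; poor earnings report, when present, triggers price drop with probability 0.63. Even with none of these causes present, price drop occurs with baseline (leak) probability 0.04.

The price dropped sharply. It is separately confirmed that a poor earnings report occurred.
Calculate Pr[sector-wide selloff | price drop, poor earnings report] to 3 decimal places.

Pr[sector-wide selloff | price drop, poor earnings report] ≈ 0.285

Under noisy-OR, P(price drop | causes) = 1 − (1−0.04)·∏(1−qᵢ) over the active causes.
For the numerator, keep only sector-wide selloff=true terms: 0.9112*0.22 = 0.200464
The normalizing constant is 0.6448*0.78 + 0.9112*0.22 = 0.703408
P(sector-wide selloff | price drop, poor earnings report) = 0.200464/0.703408 ≈ 0.285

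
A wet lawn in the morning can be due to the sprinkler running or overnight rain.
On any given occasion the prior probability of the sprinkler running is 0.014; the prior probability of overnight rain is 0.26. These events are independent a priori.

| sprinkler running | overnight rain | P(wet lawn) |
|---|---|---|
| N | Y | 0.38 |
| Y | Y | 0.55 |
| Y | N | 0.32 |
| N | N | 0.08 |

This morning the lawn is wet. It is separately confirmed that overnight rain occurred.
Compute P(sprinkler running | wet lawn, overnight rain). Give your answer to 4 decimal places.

P(sprinkler running | wet lawn, overnight rain) ≈ 0.0201

P(wet lawn | overnight rain) = 0.38×0.986 + 0.55×0.014 = 0.374680 + 0.007700 = 0.382380
Restricting to configurations with sprinkler running present: 0.55×0.014 = 0.007700.
So P(sprinkler running | wet lawn, overnight rain) = 0.007700/0.382380 ≈ 0.0201.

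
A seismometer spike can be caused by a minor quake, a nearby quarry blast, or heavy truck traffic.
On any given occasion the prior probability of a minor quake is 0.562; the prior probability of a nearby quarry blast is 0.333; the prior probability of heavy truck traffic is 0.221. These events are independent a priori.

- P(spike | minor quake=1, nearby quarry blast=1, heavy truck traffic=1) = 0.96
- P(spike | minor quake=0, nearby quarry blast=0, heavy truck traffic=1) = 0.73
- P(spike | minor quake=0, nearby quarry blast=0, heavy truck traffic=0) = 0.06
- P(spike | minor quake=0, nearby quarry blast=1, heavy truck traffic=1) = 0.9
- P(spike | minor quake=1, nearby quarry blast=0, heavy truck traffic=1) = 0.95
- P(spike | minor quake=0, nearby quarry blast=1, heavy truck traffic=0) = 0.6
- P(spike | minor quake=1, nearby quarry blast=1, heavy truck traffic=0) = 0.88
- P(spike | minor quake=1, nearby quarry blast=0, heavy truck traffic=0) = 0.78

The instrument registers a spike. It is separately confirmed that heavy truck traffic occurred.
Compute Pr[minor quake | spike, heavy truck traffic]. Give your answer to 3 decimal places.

Pr[minor quake | spike, heavy truck traffic] ≈ 0.609

P(spike | heavy truck traffic) = 0.73×0.438×0.667 + 0.9×0.438×0.333 + 0.95×0.562×0.667 + 0.96×0.562×0.333 = 0.213267 + 0.131269 + 0.356111 + 0.179660 = 0.880307
Of this, 0.535771 comes from 0.356111 + 0.179660 (the minor quake=true cases).
P(minor quake | spike, heavy truck traffic) = 0.535771 / 0.880307 ≈ 0.609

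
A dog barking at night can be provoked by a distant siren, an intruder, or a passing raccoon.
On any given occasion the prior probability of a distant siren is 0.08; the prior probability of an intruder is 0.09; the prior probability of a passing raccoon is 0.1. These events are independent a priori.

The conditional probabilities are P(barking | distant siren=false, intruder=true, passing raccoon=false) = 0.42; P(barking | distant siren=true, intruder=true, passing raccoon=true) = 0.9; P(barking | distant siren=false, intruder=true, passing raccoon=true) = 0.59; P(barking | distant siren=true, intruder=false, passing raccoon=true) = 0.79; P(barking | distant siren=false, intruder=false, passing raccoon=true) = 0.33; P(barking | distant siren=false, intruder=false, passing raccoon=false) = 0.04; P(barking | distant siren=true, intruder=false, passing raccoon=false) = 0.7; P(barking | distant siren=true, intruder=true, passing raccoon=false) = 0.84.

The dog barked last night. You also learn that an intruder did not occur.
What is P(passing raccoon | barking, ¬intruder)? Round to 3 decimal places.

P(passing raccoon | barking, ¬intruder) ≈ 0.305

P(barking | ¬intruder) = 0.04*0.92*0.9 + 0.33*0.92*0.1 + 0.7*0.08*0.9 + 0.79*0.08*0.1 = 0.033120 + 0.030360 + 0.050400 + 0.006320 = 0.120200
The passing raccoon-present share is 0.030360 + 0.006320 = 0.036680.
So P(passing raccoon | barking, ¬intruder) = 0.036680/0.120200 ≈ 0.305.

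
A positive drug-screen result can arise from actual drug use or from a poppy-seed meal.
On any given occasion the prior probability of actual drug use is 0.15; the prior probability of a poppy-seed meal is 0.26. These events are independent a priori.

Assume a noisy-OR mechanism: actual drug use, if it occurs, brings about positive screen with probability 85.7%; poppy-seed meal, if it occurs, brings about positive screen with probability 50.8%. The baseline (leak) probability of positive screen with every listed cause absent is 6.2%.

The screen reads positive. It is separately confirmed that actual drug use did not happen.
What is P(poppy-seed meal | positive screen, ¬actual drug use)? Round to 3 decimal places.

Under noisy-OR, P(positive screen | causes) = 1 − (1−0.062)·∏(1−qᵢ) over the active causes.
Numerator (weight on configurations with poppy-seed meal): 0.538504×0.26 = 0.140011
Normalizer over all consistent configurations: 0.062×0.74 + 0.538504×0.26 = 0.185891
Posterior = 0.140011 / 0.185891 ≈ 0.753

P(poppy-seed meal | positive screen, ¬actual drug use) ≈ 0.753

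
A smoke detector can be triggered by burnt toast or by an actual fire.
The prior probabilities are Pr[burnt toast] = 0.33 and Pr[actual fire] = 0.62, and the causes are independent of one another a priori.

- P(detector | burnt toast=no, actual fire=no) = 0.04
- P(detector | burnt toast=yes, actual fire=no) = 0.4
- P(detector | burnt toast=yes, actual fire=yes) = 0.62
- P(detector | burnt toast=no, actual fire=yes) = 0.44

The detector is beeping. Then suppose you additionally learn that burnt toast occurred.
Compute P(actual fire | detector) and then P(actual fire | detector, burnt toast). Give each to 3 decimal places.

For the numerator, keep only actual fire=true terms: 0.182776 + 0.126852 = 0.309628
Denominator P(detector): 0.04·0.67·0.38 + 0.44·0.67·0.62 + 0.4·0.33·0.38 + 0.62·0.33·0.62 = 0.369972
P(actual fire | detector) = 0.309628/0.369972 ≈ 0.837

Now also conditioning on burnt toast=true:
Sum P(detector|·) weighted by the priors over both values of actual fire:
  P(detector | burnt toast) = 0.4*0.38 + 0.62*0.62
        = 0.152000 + 0.384400 = 0.536400
Configurations with actual fire contribute 0.384400, so
  P(actual fire | detector, burnt toast) = 0.384400 / 0.536400 ≈ 0.717
The drop from 0.837 to 0.717 is the explaining-away (discounting) effect.

P(actual fire | detector) ≈ 0.837; P(actual fire | detector, burnt toast) ≈ 0.717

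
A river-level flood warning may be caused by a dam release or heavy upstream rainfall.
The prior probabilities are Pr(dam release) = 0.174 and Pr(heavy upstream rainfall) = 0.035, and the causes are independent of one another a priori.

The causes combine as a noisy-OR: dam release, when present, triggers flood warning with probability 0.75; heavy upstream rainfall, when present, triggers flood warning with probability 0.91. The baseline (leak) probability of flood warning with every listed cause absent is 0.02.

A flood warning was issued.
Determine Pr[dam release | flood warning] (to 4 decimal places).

Pr[dam release | flood warning] ≈ 0.7583

Under noisy-OR, P(flood warning | causes) = 1 − (1−0.02)·∏(1−qᵢ) over the active causes.
Enumerate the 4 (dam release, heavy upstream rainfall) configurations and weight by the priors:
  P(flood warning) = 0.02·0.826·0.965 + 0.9118·0.826·0.035 + 0.755·0.174·0.965 + 0.97795·0.174·0.035
        = 0.015942 + 0.026360 + 0.126772 + 0.005956 = 0.175030
Keeping only the dam release-present terms gives 0.132728, so
  P(dam release | flood warning) = 0.132728 / 0.175030 ≈ 0.7583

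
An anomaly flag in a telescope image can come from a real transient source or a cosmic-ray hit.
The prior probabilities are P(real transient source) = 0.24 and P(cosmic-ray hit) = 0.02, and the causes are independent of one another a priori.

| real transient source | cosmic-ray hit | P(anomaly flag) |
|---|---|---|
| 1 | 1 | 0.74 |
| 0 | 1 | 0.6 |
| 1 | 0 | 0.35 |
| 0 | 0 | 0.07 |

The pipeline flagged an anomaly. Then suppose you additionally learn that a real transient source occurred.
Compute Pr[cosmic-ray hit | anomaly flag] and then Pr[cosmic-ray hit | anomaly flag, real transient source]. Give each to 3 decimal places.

Weight on cosmic-ray hit=true, given the evidence: 0.009120 + 0.003552 = 0.012672
Normalizer over all consistent configurations: 0.07*0.76*0.98 + 0.6*0.76*0.02 + 0.35*0.24*0.98 + 0.74*0.24*0.02 = 0.147128
Posterior = 0.012672 / 0.147128 ≈ 0.086

Now also conditioning on real transient source=true:
For the numerator, keep only cosmic-ray hit=true terms: 0.74·0.02 = 0.014800
Normalizer over all consistent configurations: 0.35·0.98 + 0.74·0.02 = 0.357800
Posterior = 0.014800 / 0.357800 ≈ 0.041
The drop from 0.086 to 0.041 is the explaining-away (discounting) effect.

Pr[cosmic-ray hit | anomaly flag] ≈ 0.086; Pr[cosmic-ray hit | anomaly flag, real transient source] ≈ 0.041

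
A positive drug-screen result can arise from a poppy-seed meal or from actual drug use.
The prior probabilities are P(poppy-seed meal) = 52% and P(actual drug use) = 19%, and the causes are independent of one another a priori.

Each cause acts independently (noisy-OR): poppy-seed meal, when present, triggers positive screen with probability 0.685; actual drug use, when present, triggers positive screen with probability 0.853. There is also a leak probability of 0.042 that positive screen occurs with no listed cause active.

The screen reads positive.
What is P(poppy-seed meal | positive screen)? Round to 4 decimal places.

Under noisy-OR, P(positive screen | causes) = 1 − (1−0.042)·∏(1−qᵢ) over the active causes.
Sum P(positive screen|·) weighted by the priors over the 4 (poppy-seed meal, actual drug use) configurations:
  P(positive screen) = 0.042×0.48×0.81 + 0.859174×0.48×0.19 + 0.69823×0.52×0.81 + 0.95564×0.52×0.19
        = 0.016330 + 0.078357 + 0.294094 + 0.094417 = 0.483198
Configurations with poppy-seed meal contribute 0.388511, so
  P(poppy-seed meal | positive screen) = 0.388511 / 0.483198 ≈ 0.8040

P(poppy-seed meal | positive screen) ≈ 0.8040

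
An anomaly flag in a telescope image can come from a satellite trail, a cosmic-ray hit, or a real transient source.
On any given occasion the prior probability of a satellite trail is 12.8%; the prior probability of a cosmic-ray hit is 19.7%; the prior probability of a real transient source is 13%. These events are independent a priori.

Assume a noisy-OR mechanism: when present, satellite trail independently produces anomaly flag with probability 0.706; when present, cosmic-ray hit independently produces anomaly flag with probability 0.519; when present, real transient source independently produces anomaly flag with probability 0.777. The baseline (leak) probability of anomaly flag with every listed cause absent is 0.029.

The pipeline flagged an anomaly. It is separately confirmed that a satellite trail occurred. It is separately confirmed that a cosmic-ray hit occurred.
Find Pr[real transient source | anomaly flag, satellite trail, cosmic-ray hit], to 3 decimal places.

Pr[real transient source | anomaly flag, satellite trail, cosmic-ray hit] ≈ 0.144

Under noisy-OR, P(anomaly flag | causes) = 1 − (1−0.029)·∏(1−qᵢ) over the active causes.
P(anomaly flag | satellite trail, cosmic-ray hit) = 0.862687*0.87 + 0.969379*0.13 = 0.750538 + 0.126019 = 0.876557
Restricting to configurations with real transient source present: 0.969379*0.13 = 0.126019.
P(real transient source | anomaly flag, satellite trail, cosmic-ray hit) = 0.126019 / 0.876557 ≈ 0.144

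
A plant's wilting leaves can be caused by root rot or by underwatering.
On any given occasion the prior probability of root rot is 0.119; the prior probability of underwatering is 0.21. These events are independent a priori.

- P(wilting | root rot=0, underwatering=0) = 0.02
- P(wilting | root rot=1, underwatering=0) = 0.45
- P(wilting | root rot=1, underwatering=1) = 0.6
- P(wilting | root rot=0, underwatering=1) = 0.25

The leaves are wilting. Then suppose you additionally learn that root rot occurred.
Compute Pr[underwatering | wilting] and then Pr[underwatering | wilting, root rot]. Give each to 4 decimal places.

Numerator (weight on configurations with underwatering): 0.046253 + 0.014994 = 0.061247
Denominator P(wilting): 0.02*0.881*0.79 + 0.25*0.881*0.21 + 0.45*0.119*0.79 + 0.6*0.119*0.21 = 0.117472
Posterior = 0.061247 / 0.117472 ≈ 0.5214

Now also conditioning on root rot=true:
Sum P(wilting|·) weighted by the priors over both values of underwatering:
  P(wilting | root rot) = 0.45·0.79 + 0.6·0.21
        = 0.355500 + 0.126000 = 0.481500
The terms with underwatering present sum to 0.126000, so
  P(underwatering | wilting, root rot) = 0.126000 / 0.481500 ≈ 0.2617
The drop from 0.5214 to 0.2617 is the explaining-away (discounting) effect.

Pr[underwatering | wilting] ≈ 0.5214; Pr[underwatering | wilting, root rot] ≈ 0.2617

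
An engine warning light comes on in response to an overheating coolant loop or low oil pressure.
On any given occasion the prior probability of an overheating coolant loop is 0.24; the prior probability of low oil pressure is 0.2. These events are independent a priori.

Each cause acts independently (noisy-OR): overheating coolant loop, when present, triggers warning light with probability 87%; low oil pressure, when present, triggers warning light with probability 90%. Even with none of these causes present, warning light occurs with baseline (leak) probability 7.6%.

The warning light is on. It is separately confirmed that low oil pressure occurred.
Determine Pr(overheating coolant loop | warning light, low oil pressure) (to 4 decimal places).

Pr(overheating coolant loop | warning light, low oil pressure) ≈ 0.2558

Under noisy-OR, P(warning light | causes) = 1 − (1−0.076)·∏(1−qᵢ) over the active causes.
P(warning light | low oil pressure) = 0.9076·0.76 + 0.987988·0.24 = 0.689776 + 0.237117 = 0.926893
Restricting to configurations with overheating coolant loop present: 0.987988·0.24 = 0.237117.
P(overheating coolant loop | warning light, low oil pressure) = 0.237117 / 0.926893 ≈ 0.2558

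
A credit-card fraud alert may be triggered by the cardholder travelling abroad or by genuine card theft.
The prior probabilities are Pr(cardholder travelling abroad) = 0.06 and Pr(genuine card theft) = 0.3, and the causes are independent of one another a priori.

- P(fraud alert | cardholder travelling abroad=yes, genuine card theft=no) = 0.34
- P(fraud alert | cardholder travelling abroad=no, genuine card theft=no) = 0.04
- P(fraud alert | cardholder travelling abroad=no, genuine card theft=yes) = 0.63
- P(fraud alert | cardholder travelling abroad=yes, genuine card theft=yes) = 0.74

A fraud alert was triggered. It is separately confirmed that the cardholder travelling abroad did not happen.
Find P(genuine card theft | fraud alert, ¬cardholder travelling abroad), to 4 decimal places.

For the numerator, keep only genuine card theft=true terms: 0.63*0.3 = 0.189000
The normalizing constant is 0.04*0.7 + 0.63*0.3 = 0.217000
Posterior = 0.189000 / 0.217000 ≈ 0.8710

P(genuine card theft | fraud alert, ¬cardholder travelling abroad) ≈ 0.8710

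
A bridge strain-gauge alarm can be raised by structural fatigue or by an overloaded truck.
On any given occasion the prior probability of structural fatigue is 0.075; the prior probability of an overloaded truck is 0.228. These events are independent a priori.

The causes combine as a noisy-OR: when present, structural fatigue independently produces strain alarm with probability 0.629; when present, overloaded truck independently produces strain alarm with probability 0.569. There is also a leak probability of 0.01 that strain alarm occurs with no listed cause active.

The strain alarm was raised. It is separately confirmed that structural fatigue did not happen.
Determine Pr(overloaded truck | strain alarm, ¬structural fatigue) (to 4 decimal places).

Under noisy-OR, P(strain alarm | causes) = 1 − (1−0.01)·∏(1−qᵢ) over the active causes.
Numerator (weight on configurations with overloaded truck): 0.57331×0.228 = 0.130715
Normalizer over all consistent configurations: 0.01×0.772 + 0.57331×0.228 = 0.138435
P(overloaded truck | strain alarm, ¬structural fatigue) = 0.130715/0.138435 ≈ 0.9442

Pr(overloaded truck | strain alarm, ¬structural fatigue) ≈ 0.9442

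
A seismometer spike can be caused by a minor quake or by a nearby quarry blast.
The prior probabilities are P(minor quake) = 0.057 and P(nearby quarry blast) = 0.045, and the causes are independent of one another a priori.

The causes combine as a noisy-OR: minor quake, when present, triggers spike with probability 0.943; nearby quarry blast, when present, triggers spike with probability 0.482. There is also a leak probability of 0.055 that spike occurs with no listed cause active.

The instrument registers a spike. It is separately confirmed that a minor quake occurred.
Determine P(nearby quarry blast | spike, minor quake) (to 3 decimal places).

Under noisy-OR, P(spike | causes) = 1 − (1−0.055)·∏(1−qᵢ) over the active causes.
Numerator (weight on configurations with nearby quarry blast): 0.972098*0.045 = 0.043744
Denominator P(spike | minor quake): 0.946135*0.955 + 0.972098*0.045 = 0.947303
P(nearby quarry blast | spike, minor quake) = 0.043744/0.947303 ≈ 0.046

P(nearby quarry blast | spike, minor quake) ≈ 0.046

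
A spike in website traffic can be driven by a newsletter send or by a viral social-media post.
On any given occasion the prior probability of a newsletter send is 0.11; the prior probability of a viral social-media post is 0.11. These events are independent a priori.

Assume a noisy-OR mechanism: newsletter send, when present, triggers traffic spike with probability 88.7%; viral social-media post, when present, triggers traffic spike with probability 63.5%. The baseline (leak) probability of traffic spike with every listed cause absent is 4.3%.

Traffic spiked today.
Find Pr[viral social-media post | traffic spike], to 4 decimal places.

Under noisy-OR, P(traffic spike | causes) = 1 − (1−0.043)·∏(1−qᵢ) over the active causes.
P(traffic spike) = 0.043·0.89·0.89 + 0.650695·0.89·0.11 + 0.891859·0.11·0.89 + 0.960529·0.11·0.11 = 0.034060 + 0.063703 + 0.087313 + 0.011622 = 0.196698
The viral social-media post-present share is 0.063703 + 0.011622 = 0.075325.
Hence the posterior is 0.075325/0.196698 ≈ 0.3829.

Pr[viral social-media post | traffic spike] ≈ 0.3829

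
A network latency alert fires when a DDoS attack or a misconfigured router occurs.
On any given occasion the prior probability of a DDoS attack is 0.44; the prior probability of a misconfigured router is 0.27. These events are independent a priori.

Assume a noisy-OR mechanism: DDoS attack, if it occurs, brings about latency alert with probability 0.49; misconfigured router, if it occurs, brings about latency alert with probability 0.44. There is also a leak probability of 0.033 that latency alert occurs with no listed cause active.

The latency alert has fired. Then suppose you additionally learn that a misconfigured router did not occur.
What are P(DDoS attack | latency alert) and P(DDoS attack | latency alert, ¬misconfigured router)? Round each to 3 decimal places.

P(DDoS attack | latency alert) ≈ 0.750; P(DDoS attack | latency alert, ¬misconfigured router) ≈ 0.923

Under noisy-OR, P(latency alert | causes) = 1 − (1−0.033)·∏(1−qᵢ) over the active causes.
Weight on DDoS attack=true, given the evidence: 0.162794 + 0.085990 = 0.248784
Denominator P(latency alert): 0.033·0.56·0.73 + 0.45848·0.56·0.27 + 0.50683·0.44·0.73 + 0.723825·0.44·0.27 = 0.331596
Posterior = 0.248784 / 0.331596 ≈ 0.750

With the extra evidence:
Sum P(latency alert|·) weighted by the priors over both values of DDoS attack:
  P(latency alert | ¬misconfigured router) = 0.033·0.56 + 0.50683·0.44
        = 0.018480 + 0.223005 = 0.241485
Keeping only the DDoS attack-present terms gives 0.223005, so
  P(DDoS attack | latency alert, ¬misconfigured router) = 0.223005 / 0.241485 ≈ 0.923
Ruling out misconfigured router raises the posterior on DDoS attack — the flip side of explaining away.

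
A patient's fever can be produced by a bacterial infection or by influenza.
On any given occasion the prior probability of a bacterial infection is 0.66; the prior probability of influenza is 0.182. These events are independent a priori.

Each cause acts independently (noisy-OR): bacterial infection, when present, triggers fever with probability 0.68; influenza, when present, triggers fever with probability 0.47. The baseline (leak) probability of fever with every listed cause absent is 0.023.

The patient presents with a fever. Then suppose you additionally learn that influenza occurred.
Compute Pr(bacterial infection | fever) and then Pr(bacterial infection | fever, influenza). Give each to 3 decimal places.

Under noisy-OR, P(fever | causes) = 1 − (1−0.023)·∏(1−qᵢ) over the active causes.
P(fever) = 0.023×0.34×0.818 + 0.48219×0.34×0.182 + 0.68736×0.66×0.818 + 0.834301×0.66×0.182 = 0.006397 + 0.029838 + 0.371092 + 0.100216 = 0.507543
Of this, 0.471308 comes from 0.371092 + 0.100216 (the bacterial infection=true cases).
So P(bacterial infection | fever) = 0.471308/0.507543 ≈ 0.929.

Now also conditioning on influenza=true:
Enumerate both values of bacterial infection and weight by the priors:
  P(fever | influenza) = 0.48219·0.34 + 0.834301·0.66
        = 0.163945 + 0.550639 = 0.714584
Keeping only the bacterial infection-present terms gives 0.550639, so
  P(bacterial infection | fever, influenza) = 0.550639 / 0.714584 ≈ 0.771

Pr(bacterial infection | fever) ≈ 0.929; Pr(bacterial infection | fever, influenza) ≈ 0.771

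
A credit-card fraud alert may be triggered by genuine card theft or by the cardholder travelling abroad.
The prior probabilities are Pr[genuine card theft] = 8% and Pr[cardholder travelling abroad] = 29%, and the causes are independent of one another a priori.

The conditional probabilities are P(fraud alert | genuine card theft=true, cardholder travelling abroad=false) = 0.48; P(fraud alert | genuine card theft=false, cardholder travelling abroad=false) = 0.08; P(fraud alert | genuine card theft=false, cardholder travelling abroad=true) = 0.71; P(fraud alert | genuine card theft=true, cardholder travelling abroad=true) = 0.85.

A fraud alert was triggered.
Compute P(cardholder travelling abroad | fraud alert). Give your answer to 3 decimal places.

Weight on cardholder travelling abroad=true, given the evidence: 0.189428 + 0.019720 = 0.209148
Denominator P(fraud alert): 0.08*0.92*0.71 + 0.71*0.92*0.29 + 0.48*0.08*0.71 + 0.85*0.08*0.29 = 0.288668
Posterior = 0.209148 / 0.288668 ≈ 0.725

P(cardholder travelling abroad | fraud alert) ≈ 0.725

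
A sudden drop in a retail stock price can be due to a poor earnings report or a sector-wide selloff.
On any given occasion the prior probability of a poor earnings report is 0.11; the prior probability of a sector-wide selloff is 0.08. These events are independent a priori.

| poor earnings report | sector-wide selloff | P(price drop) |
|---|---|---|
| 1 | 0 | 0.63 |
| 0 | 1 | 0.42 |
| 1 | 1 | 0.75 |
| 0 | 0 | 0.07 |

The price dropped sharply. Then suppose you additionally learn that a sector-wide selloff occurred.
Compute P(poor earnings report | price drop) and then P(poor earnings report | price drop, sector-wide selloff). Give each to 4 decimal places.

P(poor earnings report | price drop) ≈ 0.4465; P(poor earnings report | price drop, sector-wide selloff) ≈ 0.1808

For the numerator, keep only poor earnings report=true terms: 0.063756 + 0.006600 = 0.070356
Denominator P(price drop): 0.07*0.89*0.92 + 0.42*0.89*0.08 + 0.63*0.11*0.92 + 0.75*0.11*0.08 = 0.157576
P(poor earnings report | price drop) = 0.070356/0.157576 ≈ 0.4465

Now also conditioning on sector-wide selloff=true:
For the numerator, keep only poor earnings report=true terms: 0.75×0.11 = 0.082500
The normalizing constant is 0.42×0.89 + 0.75×0.11 = 0.456300
Posterior = 0.082500 / 0.456300 ≈ 0.1808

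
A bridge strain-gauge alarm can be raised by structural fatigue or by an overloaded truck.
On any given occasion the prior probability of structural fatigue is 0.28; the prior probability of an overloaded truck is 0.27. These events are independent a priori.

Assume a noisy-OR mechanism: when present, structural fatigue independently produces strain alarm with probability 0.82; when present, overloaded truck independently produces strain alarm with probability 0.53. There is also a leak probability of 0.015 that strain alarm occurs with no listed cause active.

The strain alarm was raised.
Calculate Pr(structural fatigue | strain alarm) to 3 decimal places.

Under noisy-OR, P(strain alarm | causes) = 1 − (1−0.015)·∏(1−qᵢ) over the active causes.
For the numerator, keep only structural fatigue=true terms: 0.168160 + 0.069300 = 0.237460
The normalizing constant is 0.015·0.72·0.73 + 0.53705·0.72·0.27 + 0.8227·0.28·0.73 + 0.916669·0.28·0.27 = 0.349747
Posterior = 0.237460 / 0.349747 ≈ 0.679

Pr(structural fatigue | strain alarm) ≈ 0.679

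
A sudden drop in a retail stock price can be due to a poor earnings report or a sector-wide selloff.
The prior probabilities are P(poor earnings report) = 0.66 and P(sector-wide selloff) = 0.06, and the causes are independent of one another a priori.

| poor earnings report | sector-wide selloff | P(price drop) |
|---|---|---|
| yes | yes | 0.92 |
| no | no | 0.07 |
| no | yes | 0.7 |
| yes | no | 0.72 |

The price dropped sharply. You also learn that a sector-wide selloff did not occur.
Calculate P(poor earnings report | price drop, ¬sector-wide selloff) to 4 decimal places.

P(poor earnings report | price drop, ¬sector-wide selloff) ≈ 0.9523

Sum P(price drop|·) weighted by the priors over both values of poor earnings report:
  P(price drop | ¬sector-wide selloff) = 0.07*0.34 + 0.72*0.66
        = 0.023800 + 0.475200 = 0.499000
Configurations with poor earnings report contribute 0.475200, so
  P(poor earnings report | price drop, ¬sector-wide selloff) = 0.475200 / 0.499000 ≈ 0.9523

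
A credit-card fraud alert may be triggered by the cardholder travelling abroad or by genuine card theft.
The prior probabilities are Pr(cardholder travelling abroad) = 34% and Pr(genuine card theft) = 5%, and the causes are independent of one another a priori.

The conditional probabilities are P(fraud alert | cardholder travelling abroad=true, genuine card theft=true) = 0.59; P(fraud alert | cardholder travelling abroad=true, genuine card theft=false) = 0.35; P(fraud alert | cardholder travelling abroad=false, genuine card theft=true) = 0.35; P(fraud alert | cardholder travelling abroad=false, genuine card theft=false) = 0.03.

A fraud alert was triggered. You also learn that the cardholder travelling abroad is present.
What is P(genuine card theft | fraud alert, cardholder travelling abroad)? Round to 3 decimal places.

For the numerator, keep only genuine card theft=true terms: 0.59·0.05 = 0.029500
Denominator P(fraud alert | cardholder travelling abroad): 0.35·0.95 + 0.59·0.05 = 0.362000
P(genuine card theft | fraud alert, cardholder travelling abroad) = 0.029500/0.362000 ≈ 0.081

P(genuine card theft | fraud alert, cardholder travelling abroad) ≈ 0.081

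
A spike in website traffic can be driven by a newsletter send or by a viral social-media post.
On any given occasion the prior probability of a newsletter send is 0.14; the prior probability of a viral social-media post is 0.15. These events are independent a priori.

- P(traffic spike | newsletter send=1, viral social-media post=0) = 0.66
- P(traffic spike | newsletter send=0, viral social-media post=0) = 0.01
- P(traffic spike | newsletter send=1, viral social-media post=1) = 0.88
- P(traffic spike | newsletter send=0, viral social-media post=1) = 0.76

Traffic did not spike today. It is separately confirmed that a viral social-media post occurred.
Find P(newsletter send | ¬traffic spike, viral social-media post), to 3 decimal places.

P(newsletter send | ¬traffic spike, viral social-media post) ≈ 0.075

P(¬traffic spike | viral social-media post) = 0.24×0.86 + 0.12×0.14 = 0.206400 + 0.016800 = 0.223200
Of this, 0.016800 comes from 0.12×0.14 (the newsletter send=true cases).
P(newsletter send | ¬traffic spike, viral social-media post) = 0.016800 / 0.223200 ≈ 0.075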